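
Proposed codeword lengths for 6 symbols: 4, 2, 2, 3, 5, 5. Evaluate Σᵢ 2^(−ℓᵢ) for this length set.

0.75

With common denominator 2^5 = 32: Σ 2^(−ℓᵢ) = 2/32 + 8/32 + 8/32 + 4/32 + 1/32 + 1/32 = 24/32 = 0.75.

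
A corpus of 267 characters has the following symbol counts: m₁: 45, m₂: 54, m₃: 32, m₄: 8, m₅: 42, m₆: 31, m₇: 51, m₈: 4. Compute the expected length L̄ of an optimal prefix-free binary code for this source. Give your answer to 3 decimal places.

2.813 bits/symbol

Probabilities are the counts divided by 267.
Repeatedly combine the two least-probable nodes; the expected code length is the sum of the merged weights.
merge 4/267 + 8/267 → 4/89
merge 4/89 + 31/267 → 43/267
merge 32/267 + 14/89 → 74/267
merge 43/267 + 15/89 → 88/267
merge 17/89 + 18/89 → 35/89
merge 74/267 + 88/267 → 54/89
merge 35/89 + 54/89 → 1
L = 4/89 + 43/267 + 74/267 + 88/267 + 35/89 + 54/89 + 1 = 751/267 ≈ 2.813 bits/symbol.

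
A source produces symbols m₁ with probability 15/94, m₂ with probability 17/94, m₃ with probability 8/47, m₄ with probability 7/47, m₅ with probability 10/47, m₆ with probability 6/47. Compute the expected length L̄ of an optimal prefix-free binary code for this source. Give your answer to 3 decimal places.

2.606 bits/symbol

Repeatedly combine the two least-probable nodes; the expected code length is the sum of the merged weights.
merge 6/47 + 7/47 → 13/47
merge 15/94 + 8/47 → 31/94
merge 17/94 + 10/47 → 37/94
merge 13/47 + 31/94 → 57/94
merge 37/94 + 57/94 → 1
L = 13/47 + 31/94 + 37/94 + 57/94 + 1 = 245/94 ≈ 2.606 bits/symbol.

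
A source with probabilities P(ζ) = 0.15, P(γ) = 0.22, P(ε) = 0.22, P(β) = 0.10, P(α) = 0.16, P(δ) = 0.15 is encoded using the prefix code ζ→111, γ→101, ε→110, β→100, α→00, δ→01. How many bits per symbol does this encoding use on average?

L̄ = Σ pᵢ·ℓᵢ = 0.15·3 + 0.22·3 + 0.22·3 + 0.10·3 + 0.16·2 + 0.15·2 = 2.69 bits/symbol.

2.69 bits/symbol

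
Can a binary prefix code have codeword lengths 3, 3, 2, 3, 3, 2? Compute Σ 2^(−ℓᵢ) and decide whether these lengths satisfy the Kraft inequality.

With common denominator 2^3 = 8: Σ 2^(−ℓᵢ) = 1/8 + 1/8 + 2/8 + 1/8 + 1/8 + 2/8 = 8/8 = 1.
Kraft's inequality requires Σ ≤ 1; here Σ = 1 ≤ 1, so such a prefix code exists.

1; yes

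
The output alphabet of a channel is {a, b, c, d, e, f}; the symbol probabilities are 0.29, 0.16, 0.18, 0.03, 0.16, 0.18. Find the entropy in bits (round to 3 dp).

H = −Σ pᵢ log₂ pᵢ.
−0.29·log₂(0.29) = 0.5179
−0.16·log₂(0.16) = 0.4230
−0.18·log₂(0.18) = 0.4453
−0.03·log₂(0.03) = 0.1518
−0.16·log₂(0.16) = 0.4230
−0.18·log₂(0.18) = 0.4453
Sum ≈ 2.4063 → 2.406 bits.

2.406 bits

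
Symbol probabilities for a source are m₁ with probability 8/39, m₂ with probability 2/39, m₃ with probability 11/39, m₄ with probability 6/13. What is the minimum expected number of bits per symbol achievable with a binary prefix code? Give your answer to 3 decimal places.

Repeatedly combine the two least-probable nodes; the expected code length is the sum of the merged weights.
merge 2/39 + 8/39 → 10/39
merge 10/39 + 11/39 → 7/13
merge 6/13 + 7/13 → 1
L = 10/39 + 7/13 + 1 = 70/39 ≈ 1.795 bits/symbol.

1.795 bits/symbol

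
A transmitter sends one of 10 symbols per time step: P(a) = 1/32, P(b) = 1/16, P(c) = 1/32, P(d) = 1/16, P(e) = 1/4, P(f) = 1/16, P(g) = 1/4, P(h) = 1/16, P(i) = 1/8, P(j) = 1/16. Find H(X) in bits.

2.9375 bits

Each probability is a power of 1/2, so log₂(1/p) is an integer.
H = Σ p·log₂(1/p) = 1/32·5 + 1/16·4 + 1/32·5 + 1/16·4 + 1/4·2 + 1/16·4 + 1/4·2 + 1/16·4 + 1/8·3 + 1/16·4 = 2.9375 bits.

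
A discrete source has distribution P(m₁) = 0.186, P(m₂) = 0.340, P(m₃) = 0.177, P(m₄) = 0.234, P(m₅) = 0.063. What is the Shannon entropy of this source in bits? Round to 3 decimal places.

2.164 bits

H = −Σ pᵢ log₂ pᵢ.
−0.186·log₂(0.186) = 0.4514
−0.340·log₂(0.340) = 0.5292
−0.177·log₂(0.177) = 0.4422
−0.234·log₂(0.234) = 0.4903
−0.063·log₂(0.063) = 0.2513
Sum ≈ 2.1643 → 2.164 bits.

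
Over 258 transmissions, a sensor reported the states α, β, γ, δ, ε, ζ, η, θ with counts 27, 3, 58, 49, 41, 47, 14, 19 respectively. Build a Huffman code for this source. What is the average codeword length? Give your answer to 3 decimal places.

2.791 bits/symbol

Probabilities are the counts divided by 258.
Repeatedly combine the two least-probable nodes; the expected code length is the sum of the merged weights.
merge 1/86 + 7/129 → 17/258
merge 17/258 + 19/258 → 6/43
merge 9/86 + 6/43 → 21/86
merge 41/258 + 47/258 → 44/129
merge 49/258 + 29/129 → 107/258
merge 21/86 + 44/129 → 151/258
merge 107/258 + 151/258 → 1
L = 17/258 + 6/43 + 21/86 + 44/129 + 107/258 + 151/258 + 1 = 120/43 ≈ 2.791 bits/symbol.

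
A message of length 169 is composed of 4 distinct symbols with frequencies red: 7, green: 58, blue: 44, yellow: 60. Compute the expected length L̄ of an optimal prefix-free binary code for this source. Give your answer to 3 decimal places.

1.947 bits/symbol

Probabilities are the counts divided by 169.
Repeatedly combine the two least-probable nodes; the expected code length is the sum of the merged weights.
merge 7/169 + 44/169 → 51/169
merge 51/169 + 58/169 → 109/169
merge 60/169 + 109/169 → 1
L = 51/169 + 109/169 + 1 = 329/169 ≈ 1.947 bits/symbol.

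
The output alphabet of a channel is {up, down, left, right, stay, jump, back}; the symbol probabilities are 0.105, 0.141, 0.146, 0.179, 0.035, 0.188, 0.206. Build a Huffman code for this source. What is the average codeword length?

2.746 bits/symbol

Repeatedly combine the two least-probable nodes; the expected code length is the sum of the merged weights.
merge 7/200 + 21/200 → 7/50
merge 7/50 + 141/1000 → 281/1000
merge 73/500 + 179/1000 → 13/40
merge 47/250 + 103/500 → 197/500
merge 281/1000 + 13/40 → 303/500
merge 197/500 + 303/500 → 1
L = 7/50 + 281/1000 + 13/40 + 197/500 + 303/500 + 1 = 1373/500 = 2.746 bits/symbol.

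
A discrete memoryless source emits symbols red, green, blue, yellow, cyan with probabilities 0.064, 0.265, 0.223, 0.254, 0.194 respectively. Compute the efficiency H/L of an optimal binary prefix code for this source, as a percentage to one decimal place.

97.7%

Entropy H = −Σ p log₂ p ≈ 2.2055 bits.
Huffman merges: 8/125+97/500→129/500; 223/1000+127/500→477/1000; 129/500+53/200→523/1000; 477/1000+523/1000→1. L = 1129/500 ≈ 2.2580.
Efficiency = H/L = 2.2055/2.2580 = 97.7%.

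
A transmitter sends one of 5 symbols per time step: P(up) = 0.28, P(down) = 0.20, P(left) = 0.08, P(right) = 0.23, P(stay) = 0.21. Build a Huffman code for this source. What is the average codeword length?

2.28 bits/symbol

Repeatedly combine the two least-probable nodes; the expected code length is the sum of the merged weights.
merge 2/25 + 1/5 → 7/25
merge 21/100 + 23/100 → 11/25
merge 7/25 + 7/25 → 14/25
merge 11/25 + 14/25 → 1
L = 7/25 + 11/25 + 14/25 + 1 = 57/25 = 2.28 bits/symbol.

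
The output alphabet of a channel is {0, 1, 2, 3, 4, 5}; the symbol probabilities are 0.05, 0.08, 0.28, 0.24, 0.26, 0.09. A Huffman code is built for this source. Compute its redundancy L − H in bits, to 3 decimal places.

0.016 bits

Entropy H = −Σ p log₂ p ≈ 2.3339 bits.
Huffman merges: 1/20+2/25→13/100; 9/100+13/100→11/50; 11/50+6/25→23/50; 13/50+7/25→27/50; 23/50+27/50→1. L = 47/20 ≈ 2.3500.
L − H = 2.3500 − 2.3339 = 0.016 bits.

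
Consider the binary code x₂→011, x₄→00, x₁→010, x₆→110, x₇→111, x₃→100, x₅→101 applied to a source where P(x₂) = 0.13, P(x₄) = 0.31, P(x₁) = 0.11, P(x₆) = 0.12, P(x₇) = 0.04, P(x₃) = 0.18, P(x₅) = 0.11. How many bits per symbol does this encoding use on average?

2.69 bits/symbol

L̄ = Σ pᵢ·ℓᵢ = 0.13·3 + 0.31·2 + 0.11·3 + 0.12·3 + 0.04·3 + 0.18·3 + 0.11·3 = 2.69 bits/symbol.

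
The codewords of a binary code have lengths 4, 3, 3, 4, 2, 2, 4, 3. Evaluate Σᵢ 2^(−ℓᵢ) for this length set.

1.0625

With common denominator 2^4 = 16: Σ 2^(−ℓᵢ) = 1/16 + 2/16 + 2/16 + 1/16 + 4/16 + 4/16 + 1/16 + 2/16 = 17/16 = 1.0625.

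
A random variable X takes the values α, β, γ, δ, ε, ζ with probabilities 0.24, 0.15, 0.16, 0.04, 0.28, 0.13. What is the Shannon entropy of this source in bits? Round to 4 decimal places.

H = −Σ pᵢ log₂ pᵢ.
−0.24·log₂(0.24) = 0.4941
−0.15·log₂(0.15) = 0.4105
−0.16·log₂(0.16) = 0.4230
−0.04·log₂(0.04) = 0.1858
−0.28·log₂(0.28) = 0.5142
−0.13·log₂(0.13) = 0.3826
Sum ≈ 2.4103 → 2.4103 bits.

2.4103 bits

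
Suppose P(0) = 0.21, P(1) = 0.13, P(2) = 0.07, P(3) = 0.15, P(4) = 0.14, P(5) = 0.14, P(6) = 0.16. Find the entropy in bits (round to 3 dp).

2.752 bits

H = −Σ pᵢ log₂ pᵢ.
−0.21·log₂(0.21) = 0.4728
−0.13·log₂(0.13) = 0.3826
−0.07·log₂(0.07) = 0.2686
−0.15·log₂(0.15) = 0.4105
−0.14·log₂(0.14) = 0.3971
−0.14·log₂(0.14) = 0.3971
−0.16·log₂(0.16) = 0.4230
Sum ≈ 2.7518 → 2.752 bits.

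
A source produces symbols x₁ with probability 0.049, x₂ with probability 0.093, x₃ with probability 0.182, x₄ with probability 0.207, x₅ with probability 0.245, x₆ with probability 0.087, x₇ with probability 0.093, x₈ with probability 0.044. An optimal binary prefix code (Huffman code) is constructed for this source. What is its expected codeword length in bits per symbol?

Repeatedly combine the two least-probable nodes; the expected code length is the sum of the merged weights.
merge 11/250 + 49/1000 → 93/1000
merge 87/1000 + 93/1000 → 9/50
merge 93/1000 + 93/1000 → 93/500
merge 9/50 + 91/500 → 181/500
merge 93/500 + 207/1000 → 393/1000
merge 49/200 + 181/500 → 607/1000
merge 393/1000 + 607/1000 → 1
L = 93/1000 + 9/50 + 93/500 + 181/500 + 393/1000 + 607/1000 + 1 = 2821/1000 = 2.821 bits/symbol.

2.821 bits/symbol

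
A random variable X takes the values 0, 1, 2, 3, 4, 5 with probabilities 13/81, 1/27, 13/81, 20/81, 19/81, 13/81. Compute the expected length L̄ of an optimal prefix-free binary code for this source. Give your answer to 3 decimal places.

2.519 bits/symbol

Repeatedly combine the two least-probable nodes; the expected code length is the sum of the merged weights.
merge 1/27 + 13/81 → 16/81
merge 13/81 + 13/81 → 26/81
merge 16/81 + 19/81 → 35/81
merge 20/81 + 26/81 → 46/81
merge 35/81 + 46/81 → 1
L = 16/81 + 26/81 + 35/81 + 46/81 + 1 = 68/27 ≈ 2.519 bits/symbol.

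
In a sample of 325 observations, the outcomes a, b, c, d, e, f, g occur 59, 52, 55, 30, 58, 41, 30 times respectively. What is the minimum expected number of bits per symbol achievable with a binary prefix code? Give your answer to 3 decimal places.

Probabilities are the counts divided by 325.
Repeatedly combine the two least-probable nodes; the expected code length is the sum of the merged weights.
merge 6/65 + 6/65 → 12/65
merge 41/325 + 4/25 → 93/325
merge 11/65 + 58/325 → 113/325
merge 59/325 + 12/65 → 119/325
merge 93/325 + 113/325 → 206/325
merge 119/325 + 206/325 → 1
L = 12/65 + 93/325 + 113/325 + 119/325 + 206/325 + 1 = 916/325 ≈ 2.818 bits/symbol.

2.818 bits/symbol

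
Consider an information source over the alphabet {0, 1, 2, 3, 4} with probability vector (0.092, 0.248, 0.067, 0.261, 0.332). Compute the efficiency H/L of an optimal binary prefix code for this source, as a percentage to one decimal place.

Entropy H = −Σ p log₂ p ≈ 2.1108 bits.
Huffman merges: 67/1000+23/250→159/1000; 159/1000+31/125→407/1000; 261/1000+83/250→593/1000; 407/1000+593/1000→1. L = 2159/1000 ≈ 2.1590.
Efficiency = H/L = 2.1108/2.1590 = 97.8%.

97.8%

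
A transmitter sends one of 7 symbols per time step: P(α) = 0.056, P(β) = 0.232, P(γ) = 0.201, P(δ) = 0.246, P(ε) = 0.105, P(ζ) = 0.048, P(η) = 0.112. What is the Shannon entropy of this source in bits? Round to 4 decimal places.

H = −Σ pᵢ log₂ pᵢ.
−0.056·log₂(0.056) = 0.2329
−0.232·log₂(0.232) = 0.4890
−0.201·log₂(0.201) = 0.4653
−0.246·log₂(0.246) = 0.4977
−0.105·log₂(0.105) = 0.3414
−0.048·log₂(0.048) = 0.2103
−0.112·log₂(0.112) = 0.3537
Sum ≈ 2.5903 → 2.5903 bits.

2.5903 bits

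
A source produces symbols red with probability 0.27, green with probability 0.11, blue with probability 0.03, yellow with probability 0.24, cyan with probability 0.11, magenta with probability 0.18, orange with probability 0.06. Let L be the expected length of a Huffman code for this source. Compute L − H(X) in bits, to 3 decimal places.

Entropy H = −Σ p log₂ p ≈ 2.5453 bits.
Huffman merges: 3/100+3/50→9/100; 9/100+11/100→1/5; 11/100+9/50→29/100; 1/5+6/25→11/25; 27/100+29/100→14/25; 11/25+14/25→1. L = 129/50 ≈ 2.5800.
L − H = 2.5800 − 2.5453 = 0.035 bits.

0.035 bits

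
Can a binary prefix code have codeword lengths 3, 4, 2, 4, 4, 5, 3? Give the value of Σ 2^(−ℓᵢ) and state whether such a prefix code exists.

With common denominator 2^5 = 32: Σ 2^(−ℓᵢ) = 4/32 + 2/32 + 8/32 + 2/32 + 2/32 + 1/32 + 4/32 = 23/32 = 0.71875.
Kraft's inequality requires Σ ≤ 1; here Σ = 0.71875 ≤ 1, so such a prefix code exists.

0.71875; yes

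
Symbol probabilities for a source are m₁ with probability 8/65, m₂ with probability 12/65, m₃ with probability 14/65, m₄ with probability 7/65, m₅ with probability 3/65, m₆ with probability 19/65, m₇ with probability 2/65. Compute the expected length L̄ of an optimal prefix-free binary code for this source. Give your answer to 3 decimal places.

Repeatedly combine the two least-probable nodes; the expected code length is the sum of the merged weights.
merge 2/65 + 3/65 → 1/13
merge 1/13 + 7/65 → 12/65
merge 8/65 + 12/65 → 4/13
merge 12/65 + 14/65 → 2/5
merge 19/65 + 4/13 → 3/5
merge 2/5 + 3/5 → 1
L = 1/13 + 12/65 + 4/13 + 2/5 + 3/5 + 1 = 167/65 ≈ 2.569 bits/symbol.

2.569 bits/symbol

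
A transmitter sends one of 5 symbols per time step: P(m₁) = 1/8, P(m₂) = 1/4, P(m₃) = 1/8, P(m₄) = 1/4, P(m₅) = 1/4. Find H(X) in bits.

2.25 bits

Each probability is a power of 1/2, so log₂(1/p) is an integer.
H = Σ p·log₂(1/p) = 1/8·3 + 1/4·2 + 1/8·3 + 1/4·2 + 1/4·2 = 2.25 bits.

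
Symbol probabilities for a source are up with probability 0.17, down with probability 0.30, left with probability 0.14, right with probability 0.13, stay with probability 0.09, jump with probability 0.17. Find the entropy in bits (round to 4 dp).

2.4827 bits

H = −Σ pᵢ log₂ pᵢ.
−0.17·log₂(0.17) = 0.4346
−0.30·log₂(0.30) = 0.5211
−0.14·log₂(0.14) = 0.3971
−0.13·log₂(0.13) = 0.3826
−0.09·log₂(0.09) = 0.3127
−0.17·log₂(0.17) = 0.4346
Sum ≈ 2.4827 → 2.4827 bits.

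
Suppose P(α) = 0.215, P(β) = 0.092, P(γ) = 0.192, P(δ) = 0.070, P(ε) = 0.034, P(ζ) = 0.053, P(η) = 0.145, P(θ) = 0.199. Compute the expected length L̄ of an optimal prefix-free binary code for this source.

2.83 bits/symbol

Repeatedly combine the two least-probable nodes; the expected code length is the sum of the merged weights.
merge 17/500 + 53/1000 → 87/1000
merge 7/100 + 87/1000 → 157/1000
merge 23/250 + 29/200 → 237/1000
merge 157/1000 + 24/125 → 349/1000
merge 199/1000 + 43/200 → 207/500
merge 237/1000 + 349/1000 → 293/500
merge 207/500 + 293/500 → 1
L = 87/1000 + 157/1000 + 237/1000 + 349/1000 + 207/500 + 293/500 + 1 = 283/100 = 2.83 bits/symbol.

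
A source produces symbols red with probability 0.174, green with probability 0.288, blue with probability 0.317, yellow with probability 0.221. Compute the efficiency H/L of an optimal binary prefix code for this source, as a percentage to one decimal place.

Entropy H = −Σ p log₂ p ≈ 1.9629 bits.
Huffman merges: 87/500+221/1000→79/200; 36/125+317/1000→121/200; 79/200+121/200→1. L = 2 ≈ 2.0000.
Efficiency = H/L = 1.9629/2.0000 = 98.1%.

98.1%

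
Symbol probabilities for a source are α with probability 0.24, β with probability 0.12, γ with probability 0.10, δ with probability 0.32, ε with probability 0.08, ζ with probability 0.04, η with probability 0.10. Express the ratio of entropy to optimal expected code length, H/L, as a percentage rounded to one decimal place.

98.8%

Entropy H = −Σ p log₂ p ≈ 2.5289 bits.
Huffman merges: 1/25+2/25→3/25; 1/10+1/10→1/5; 3/25+3/25→6/25; 1/5+6/25→11/25; 6/25+8/25→14/25; 11/25+14/25→1. L = 64/25 ≈ 2.5600.
Efficiency = H/L = 2.5289/2.5600 = 98.8%.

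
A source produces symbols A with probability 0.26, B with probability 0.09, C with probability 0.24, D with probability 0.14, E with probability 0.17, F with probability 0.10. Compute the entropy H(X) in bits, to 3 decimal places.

2.476 bits

H = −Σ pᵢ log₂ pᵢ.
−0.26·log₂(0.26) = 0.5053
−0.09·log₂(0.09) = 0.3127
−0.24·log₂(0.24) = 0.4941
−0.14·log₂(0.14) = 0.3971
−0.17·log₂(0.17) = 0.4346
−0.10·log₂(0.10) = 0.3322
Sum ≈ 2.4760 → 2.476 bits.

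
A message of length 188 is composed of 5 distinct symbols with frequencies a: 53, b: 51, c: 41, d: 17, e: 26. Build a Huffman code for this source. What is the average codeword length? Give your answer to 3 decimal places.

2.229 bits/symbol

Probabilities are the counts divided by 188.
Repeatedly combine the two least-probable nodes; the expected code length is the sum of the merged weights.
merge 17/188 + 13/94 → 43/188
merge 41/188 + 43/188 → 21/47
merge 51/188 + 53/188 → 26/47
merge 21/47 + 26/47 → 1
L = 43/188 + 21/47 + 26/47 + 1 = 419/188 ≈ 2.229 bits/symbol.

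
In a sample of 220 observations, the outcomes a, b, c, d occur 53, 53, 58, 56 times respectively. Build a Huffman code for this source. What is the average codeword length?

2 bits/symbol

Probabilities are the counts divided by 220.
Repeatedly combine the two least-probable nodes; the expected code length is the sum of the merged weights.
merge 53/220 + 53/220 → 53/110
merge 14/55 + 29/110 → 57/110
merge 53/110 + 57/110 → 1
L = 53/110 + 57/110 + 1 = 2 bits/symbol.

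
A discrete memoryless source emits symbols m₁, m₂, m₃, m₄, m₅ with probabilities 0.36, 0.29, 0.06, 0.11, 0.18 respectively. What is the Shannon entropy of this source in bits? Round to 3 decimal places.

H = −Σ pᵢ log₂ pᵢ.
−0.36·log₂(0.36) = 0.5306
−0.29·log₂(0.29) = 0.5179
−0.06·log₂(0.06) = 0.2435
−0.11·log₂(0.11) = 0.3503
−0.18·log₂(0.18) = 0.4453
Sum ≈ 2.0876 → 2.088 bits.

2.088 bits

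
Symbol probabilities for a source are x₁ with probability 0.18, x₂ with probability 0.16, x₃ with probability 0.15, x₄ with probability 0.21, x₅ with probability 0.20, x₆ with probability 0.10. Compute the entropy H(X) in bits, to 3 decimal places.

2.548 bits

H = −Σ pᵢ log₂ pᵢ.
−0.18·log₂(0.18) = 0.4453
−0.16·log₂(0.16) = 0.4230
−0.15·log₂(0.15) = 0.4105
−0.21·log₂(0.21) = 0.4728
−0.20·log₂(0.20) = 0.4644
−0.10·log₂(0.10) = 0.3322
Sum ≈ 2.5483 → 2.548 bits.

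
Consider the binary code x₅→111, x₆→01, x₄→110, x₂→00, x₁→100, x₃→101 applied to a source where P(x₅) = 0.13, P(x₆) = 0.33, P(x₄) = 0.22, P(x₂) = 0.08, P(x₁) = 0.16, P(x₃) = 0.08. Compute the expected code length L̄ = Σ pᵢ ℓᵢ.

L̄ = Σ pᵢ·ℓᵢ = 0.13·3 + 0.33·2 + 0.22·3 + 0.08·2 + 0.16·3 + 0.08·3 = 2.59 bits/symbol.

2.59 bits/symbol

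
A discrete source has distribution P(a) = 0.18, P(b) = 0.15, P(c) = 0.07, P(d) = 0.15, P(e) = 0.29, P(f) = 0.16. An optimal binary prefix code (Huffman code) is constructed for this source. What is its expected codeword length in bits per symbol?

2.53 bits/symbol

Repeatedly combine the two least-probable nodes; the expected code length is the sum of the merged weights.
merge 7/100 + 3/20 → 11/50
merge 3/20 + 4/25 → 31/100
merge 9/50 + 11/50 → 2/5
merge 29/100 + 31/100 → 3/5
merge 2/5 + 3/5 → 1
L = 11/50 + 31/100 + 2/5 + 3/5 + 1 = 253/100 = 2.53 bits/symbol.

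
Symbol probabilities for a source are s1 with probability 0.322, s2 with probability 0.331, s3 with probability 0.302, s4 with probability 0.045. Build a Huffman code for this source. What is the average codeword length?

Repeatedly combine the two least-probable nodes; the expected code length is the sum of the merged weights.
merge 9/200 + 151/500 → 347/1000
merge 161/500 + 331/1000 → 653/1000
merge 347/1000 + 653/1000 → 1
L = 347/1000 + 653/1000 + 1 = 2 bits/symbol.

2 bits/symbol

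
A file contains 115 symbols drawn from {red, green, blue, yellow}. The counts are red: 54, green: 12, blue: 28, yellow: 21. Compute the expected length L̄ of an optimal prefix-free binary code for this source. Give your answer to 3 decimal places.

Probabilities are the counts divided by 115.
Repeatedly combine the two least-probable nodes; the expected code length is the sum of the merged weights.
merge 12/115 + 21/115 → 33/115
merge 28/115 + 33/115 → 61/115
merge 54/115 + 61/115 → 1
L = 33/115 + 61/115 + 1 = 209/115 ≈ 1.817 bits/symbol.

1.817 bits/symbol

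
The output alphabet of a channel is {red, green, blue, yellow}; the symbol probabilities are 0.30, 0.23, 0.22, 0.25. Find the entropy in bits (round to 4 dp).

H = −Σ pᵢ log₂ pᵢ.
−0.30·log₂(0.30) = 0.5211
−0.23·log₂(0.23) = 0.4877
−0.22·log₂(0.22) = 0.4806
−0.25·log₂(0.25) = 0.5000
Sum ≈ 1.9893 → 1.9893 bits.

1.9893 bits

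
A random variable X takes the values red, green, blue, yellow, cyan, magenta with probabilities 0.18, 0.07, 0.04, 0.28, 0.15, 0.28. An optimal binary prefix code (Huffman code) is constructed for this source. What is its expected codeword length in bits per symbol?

Repeatedly combine the two least-probable nodes; the expected code length is the sum of the merged weights.
merge 1/25 + 7/100 → 11/100
merge 11/100 + 3/20 → 13/50
merge 9/50 + 13/50 → 11/25
merge 7/25 + 7/25 → 14/25
merge 11/25 + 14/25 → 1
L = 11/100 + 13/50 + 11/25 + 14/25 + 1 = 237/100 = 2.37 bits/symbol.

2.37 bits/symbol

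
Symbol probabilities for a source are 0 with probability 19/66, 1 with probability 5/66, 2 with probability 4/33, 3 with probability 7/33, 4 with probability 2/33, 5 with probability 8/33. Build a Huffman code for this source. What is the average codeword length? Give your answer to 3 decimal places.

Repeatedly combine the two least-probable nodes; the expected code length is the sum of the merged weights.
merge 2/33 + 5/66 → 3/22
merge 4/33 + 3/22 → 17/66
merge 7/33 + 8/33 → 5/11
merge 17/66 + 19/66 → 6/11
merge 5/11 + 6/11 → 1
L = 3/22 + 17/66 + 5/11 + 6/11 + 1 = 79/33 ≈ 2.394 bits/symbol.

2.394 bits/symbol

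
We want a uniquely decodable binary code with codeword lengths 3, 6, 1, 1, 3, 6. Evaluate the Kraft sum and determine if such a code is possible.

1.28125; no

With common denominator 2^6 = 64: Σ 2^(−ℓᵢ) = 8/64 + 1/64 + 32/64 + 32/64 + 8/64 + 1/64 = 82/64 = 1.28125.
Kraft's inequality requires Σ ≤ 1; here Σ = 1.28125 > 1, so no such prefix code exists.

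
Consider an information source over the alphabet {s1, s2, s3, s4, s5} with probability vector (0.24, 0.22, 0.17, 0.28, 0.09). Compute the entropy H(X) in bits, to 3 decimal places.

2.236 bits

H = −Σ pᵢ log₂ pᵢ.
−0.24·log₂(0.24) = 0.4941
−0.22·log₂(0.22) = 0.4806
−0.17·log₂(0.17) = 0.4346
−0.28·log₂(0.28) = 0.5142
−0.09·log₂(0.09) = 0.3127
Sum ≈ 2.2362 → 2.236 bits.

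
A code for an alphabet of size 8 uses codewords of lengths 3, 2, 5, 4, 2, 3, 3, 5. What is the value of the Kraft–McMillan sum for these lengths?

1

With common denominator 2^5 = 32: Σ 2^(−ℓᵢ) = 4/32 + 8/32 + 1/32 + 2/32 + 8/32 + 4/32 + 4/32 + 1/32 = 32/32 = 1.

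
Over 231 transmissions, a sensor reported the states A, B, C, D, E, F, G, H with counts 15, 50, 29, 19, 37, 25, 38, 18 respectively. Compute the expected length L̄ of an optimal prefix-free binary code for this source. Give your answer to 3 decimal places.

Probabilities are the counts divided by 231.
Repeatedly combine the two least-probable nodes; the expected code length is the sum of the merged weights.
merge 5/77 + 6/77 → 1/7
merge 19/231 + 25/231 → 4/21
merge 29/231 + 1/7 → 62/231
merge 37/231 + 38/231 → 25/77
merge 4/21 + 50/231 → 94/231
merge 62/231 + 25/77 → 137/231
merge 94/231 + 137/231 → 1
L = 1/7 + 4/21 + 62/231 + 25/77 + 94/231 + 137/231 + 1 = 676/231 ≈ 2.926 bits/symbol.

2.926 bits/symbol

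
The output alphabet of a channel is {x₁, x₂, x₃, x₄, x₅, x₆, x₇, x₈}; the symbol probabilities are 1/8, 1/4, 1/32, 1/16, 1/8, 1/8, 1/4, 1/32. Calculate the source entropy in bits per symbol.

2.6875 bits

Each probability is a power of 1/2, so log₂(1/p) is an integer.
H = Σ p·log₂(1/p) = 1/8·3 + 1/4·2 + 1/32·5 + 1/16·4 + 1/8·3 + 1/8·3 + 1/4·2 + 1/32·5 = 2.6875 bits.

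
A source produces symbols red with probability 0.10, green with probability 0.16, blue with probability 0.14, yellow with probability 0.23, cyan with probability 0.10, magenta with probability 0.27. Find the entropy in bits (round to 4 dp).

2.4822 bits

H = −Σ pᵢ log₂ pᵢ.
−0.10·log₂(0.10) = 0.3322
−0.16·log₂(0.16) = 0.4230
−0.14·log₂(0.14) = 0.3971
−0.23·log₂(0.23) = 0.4877
−0.10·log₂(0.10) = 0.3322
−0.27·log₂(0.27) = 0.5100
Sum ≈ 2.4822 → 2.4822 bits.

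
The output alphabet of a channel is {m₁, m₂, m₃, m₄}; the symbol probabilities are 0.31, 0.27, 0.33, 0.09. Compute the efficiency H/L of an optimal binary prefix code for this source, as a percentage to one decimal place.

Entropy H = −Σ p log₂ p ≈ 1.8743 bits.
Huffman merges: 9/100+27/100→9/25; 31/100+33/100→16/25; 9/25+16/25→1. L = 2 ≈ 2.0000.
Efficiency = H/L = 1.8743/2.0000 = 93.7%.

93.7%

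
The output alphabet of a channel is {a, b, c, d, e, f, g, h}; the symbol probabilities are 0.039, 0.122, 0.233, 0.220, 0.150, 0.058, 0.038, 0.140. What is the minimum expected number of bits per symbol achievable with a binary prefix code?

Repeatedly combine the two least-probable nodes; the expected code length is the sum of the merged weights.
merge 19/500 + 39/1000 → 77/1000
merge 29/500 + 77/1000 → 27/200
merge 61/500 + 27/200 → 257/1000
merge 7/50 + 3/20 → 29/100
merge 11/50 + 233/1000 → 453/1000
merge 257/1000 + 29/100 → 547/1000
merge 453/1000 + 547/1000 → 1
L = 77/1000 + 27/200 + 257/1000 + 29/100 + 453/1000 + 547/1000 + 1 = 2759/1000 = 2.759 bits/symbol.

2.759 bits/symbol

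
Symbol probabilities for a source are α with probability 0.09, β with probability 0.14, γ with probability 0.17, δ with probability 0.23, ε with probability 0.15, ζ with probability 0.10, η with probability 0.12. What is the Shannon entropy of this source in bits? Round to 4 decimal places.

2.7418 bits

H = −Σ pᵢ log₂ pᵢ.
−0.09·log₂(0.09) = 0.3127
−0.14·log₂(0.14) = 0.3971
−0.17·log₂(0.17) = 0.4346
−0.23·log₂(0.23) = 0.4877
−0.15·log₂(0.15) = 0.4105
−0.10·log₂(0.10) = 0.3322
−0.12·log₂(0.12) = 0.3671
Sum ≈ 2.7418 → 2.7418 bits.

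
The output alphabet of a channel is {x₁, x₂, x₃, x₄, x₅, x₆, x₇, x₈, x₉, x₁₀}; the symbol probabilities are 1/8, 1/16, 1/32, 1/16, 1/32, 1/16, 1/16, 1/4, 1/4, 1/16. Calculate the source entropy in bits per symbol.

2.9375 bits

Each probability is a power of 1/2, so log₂(1/p) is an integer.
H = Σ p·log₂(1/p) = 1/8·3 + 1/16·4 + 1/32·5 + 1/16·4 + 1/32·5 + 1/16·4 + 1/16·4 + 1/4·2 + 1/4·2 + 1/16·4 = 2.9375 bits.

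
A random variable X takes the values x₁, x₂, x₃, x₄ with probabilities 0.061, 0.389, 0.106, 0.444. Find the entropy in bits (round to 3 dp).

1.639 bits

H = −Σ pᵢ log₂ pᵢ.
−0.061·log₂(0.061) = 0.2461
−0.389·log₂(0.389) = 0.5299
−0.106·log₂(0.106) = 0.3432
−0.444·log₂(0.444) = 0.5201
Sum ≈ 1.6393 → 1.639 bits.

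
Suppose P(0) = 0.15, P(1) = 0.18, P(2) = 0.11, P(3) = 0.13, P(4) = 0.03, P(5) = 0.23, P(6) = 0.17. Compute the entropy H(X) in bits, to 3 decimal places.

H = −Σ pᵢ log₂ pᵢ.
−0.15·log₂(0.15) = 0.4105
−0.18·log₂(0.18) = 0.4453
−0.11·log₂(0.11) = 0.3503
−0.13·log₂(0.13) = 0.3826
−0.03·log₂(0.03) = 0.1518
−0.23·log₂(0.23) = 0.4877
−0.17·log₂(0.17) = 0.4346
Sum ≈ 2.6628 → 2.663 bits.

2.663 bits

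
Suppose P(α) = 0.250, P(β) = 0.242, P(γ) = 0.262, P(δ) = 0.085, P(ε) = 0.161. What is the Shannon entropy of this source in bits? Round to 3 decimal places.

2.228 bits

H = −Σ pᵢ log₂ pᵢ.
−0.250·log₂(0.250) = 0.5000
−0.242·log₂(0.242) = 0.4954
−0.262·log₂(0.262) = 0.5063
−0.085·log₂(0.085) = 0.3023
−0.161·log₂(0.161) = 0.4242
Sum ≈ 2.2281 → 2.228 bits.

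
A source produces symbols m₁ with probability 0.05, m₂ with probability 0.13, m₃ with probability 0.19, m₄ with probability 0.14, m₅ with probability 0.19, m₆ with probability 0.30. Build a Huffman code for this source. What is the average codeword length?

Repeatedly combine the two least-probable nodes; the expected code length is the sum of the merged weights.
merge 1/20 + 13/100 → 9/50
merge 7/50 + 9/50 → 8/25
merge 19/100 + 19/100 → 19/50
merge 3/10 + 8/25 → 31/50
merge 19/50 + 31/50 → 1
L = 9/50 + 8/25 + 19/50 + 31/50 + 1 = 5/2 = 2.5 bits/symbol.

2.5 bits/symbol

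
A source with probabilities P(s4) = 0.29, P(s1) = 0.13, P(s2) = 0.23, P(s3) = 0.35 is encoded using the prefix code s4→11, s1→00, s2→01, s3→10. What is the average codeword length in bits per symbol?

L̄ = Σ pᵢ·ℓᵢ = 0.29·2 + 0.13·2 + 0.23·2 + 0.35·2 = 2 bits/symbol.

2 bits/symbol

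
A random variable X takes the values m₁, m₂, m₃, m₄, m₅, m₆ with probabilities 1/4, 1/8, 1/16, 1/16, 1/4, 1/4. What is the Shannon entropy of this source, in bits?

Each probability is a power of 1/2, so log₂(1/p) is an integer.
H = Σ p·log₂(1/p) = 1/4·2 + 1/8·3 + 1/16·4 + 1/16·4 + 1/4·2 + 1/4·2 = 2.375 bits.

2.375 bits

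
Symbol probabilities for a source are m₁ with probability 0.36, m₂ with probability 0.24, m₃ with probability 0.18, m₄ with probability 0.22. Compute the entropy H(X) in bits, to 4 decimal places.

H = −Σ pᵢ log₂ pᵢ.
−0.36·log₂(0.36) = 0.5306
−0.24·log₂(0.24) = 0.4941
−0.18·log₂(0.18) = 0.4453
−0.22·log₂(0.22) = 0.4806
Sum ≈ 1.9506 → 1.9506 bits.

1.9506 bits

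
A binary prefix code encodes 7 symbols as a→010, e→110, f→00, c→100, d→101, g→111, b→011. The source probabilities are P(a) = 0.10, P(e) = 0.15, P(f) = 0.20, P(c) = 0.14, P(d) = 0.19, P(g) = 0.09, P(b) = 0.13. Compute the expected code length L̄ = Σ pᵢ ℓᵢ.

2.8 bits/symbol

L̄ = Σ pᵢ·ℓᵢ = 0.10·3 + 0.15·3 + 0.20·2 + 0.14·3 + 0.19·3 + 0.09·3 + 0.13·3 = 2.8 bits/symbol.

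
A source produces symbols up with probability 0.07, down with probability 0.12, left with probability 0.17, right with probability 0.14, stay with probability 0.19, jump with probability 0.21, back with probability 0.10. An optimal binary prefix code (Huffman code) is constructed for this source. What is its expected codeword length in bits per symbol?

Repeatedly combine the two least-probable nodes; the expected code length is the sum of the merged weights.
merge 7/100 + 1/10 → 17/100
merge 3/25 + 7/50 → 13/50
merge 17/100 + 17/100 → 17/50
merge 19/100 + 21/100 → 2/5
merge 13/50 + 17/50 → 3/5
merge 2/5 + 3/5 → 1
L = 17/100 + 13/50 + 17/50 + 2/5 + 3/5 + 1 = 277/100 = 2.77 bits/symbol.

2.77 bits/symbol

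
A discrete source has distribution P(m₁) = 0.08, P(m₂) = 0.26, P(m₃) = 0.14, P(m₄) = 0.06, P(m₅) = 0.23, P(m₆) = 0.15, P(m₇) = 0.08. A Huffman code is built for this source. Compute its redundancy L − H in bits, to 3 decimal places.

0.023 bits

Entropy H = −Σ p log₂ p ≈ 2.6272 bits.
Huffman merges: 3/50+2/25→7/50; 2/25+7/50→11/50; 7/50+3/20→29/100; 11/50+23/100→9/20; 13/50+29/100→11/20; 9/20+11/20→1. L = 53/20 ≈ 2.6500.
L − H = 2.6500 − 2.6272 = 0.023 bits.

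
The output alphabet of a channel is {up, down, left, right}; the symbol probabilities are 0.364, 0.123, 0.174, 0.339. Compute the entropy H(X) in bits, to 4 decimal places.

H = −Σ pᵢ log₂ pᵢ.
−0.364·log₂(0.364) = 0.5307
−0.123·log₂(0.123) = 0.3719
−0.174·log₂(0.174) = 0.4390
−0.339·log₂(0.339) = 0.5291
Sum ≈ 1.8706 → 1.8706 bits.

1.8706 bits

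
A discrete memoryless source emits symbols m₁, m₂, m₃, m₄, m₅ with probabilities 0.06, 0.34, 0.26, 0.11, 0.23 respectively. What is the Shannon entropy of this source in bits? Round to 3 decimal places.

2.116 bits

H = −Σ pᵢ log₂ pᵢ.
−0.06·log₂(0.06) = 0.2435
−0.34·log₂(0.34) = 0.5292
−0.26·log₂(0.26) = 0.5053
−0.11·log₂(0.11) = 0.3503
−0.23·log₂(0.23) = 0.4877
Sum ≈ 2.1160 → 2.116 bits.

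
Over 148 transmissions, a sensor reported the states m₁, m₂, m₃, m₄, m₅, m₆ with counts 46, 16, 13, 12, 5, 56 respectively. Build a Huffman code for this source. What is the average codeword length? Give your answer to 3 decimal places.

2.243 bits/symbol

Probabilities are the counts divided by 148.
Repeatedly combine the two least-probable nodes; the expected code length is the sum of the merged weights.
merge 5/148 + 3/37 → 17/148
merge 13/148 + 4/37 → 29/148
merge 17/148 + 29/148 → 23/74
merge 23/74 + 23/74 → 23/37
merge 14/37 + 23/37 → 1
L = 17/148 + 29/148 + 23/74 + 23/37 + 1 = 83/37 ≈ 2.243 bits/symbol.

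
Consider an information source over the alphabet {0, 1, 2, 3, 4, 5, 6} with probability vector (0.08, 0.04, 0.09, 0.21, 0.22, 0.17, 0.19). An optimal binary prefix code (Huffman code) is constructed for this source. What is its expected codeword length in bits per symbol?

Repeatedly combine the two least-probable nodes; the expected code length is the sum of the merged weights.
merge 1/25 + 2/25 → 3/25
merge 9/100 + 3/25 → 21/100
merge 17/100 + 19/100 → 9/25
merge 21/100 + 21/100 → 21/50
merge 11/50 + 9/25 → 29/50
merge 21/50 + 29/50 → 1
L = 3/25 + 21/100 + 9/25 + 21/50 + 29/50 + 1 = 269/100 = 2.69 bits/symbol.

2.69 bits/symbol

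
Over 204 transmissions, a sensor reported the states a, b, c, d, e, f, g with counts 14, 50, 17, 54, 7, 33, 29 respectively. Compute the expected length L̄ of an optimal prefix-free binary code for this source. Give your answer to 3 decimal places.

2.593 bits/symbol

Probabilities are the counts divided by 204.
Repeatedly combine the two least-probable nodes; the expected code length is the sum of the merged weights.
merge 7/204 + 7/102 → 7/68
merge 1/12 + 7/68 → 19/102
merge 29/204 + 11/68 → 31/102
merge 19/102 + 25/102 → 22/51
merge 9/34 + 31/102 → 29/51
merge 22/51 + 29/51 → 1
L = 7/68 + 19/102 + 31/102 + 22/51 + 29/51 + 1 = 529/204 ≈ 2.593 bits/symbol.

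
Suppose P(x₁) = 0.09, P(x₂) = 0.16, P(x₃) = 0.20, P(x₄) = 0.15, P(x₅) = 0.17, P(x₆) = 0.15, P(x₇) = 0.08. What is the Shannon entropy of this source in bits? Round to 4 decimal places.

H = −Σ pᵢ log₂ pᵢ.
−0.09·log₂(0.09) = 0.3127
−0.16·log₂(0.16) = 0.4230
−0.20·log₂(0.20) = 0.4644
−0.15·log₂(0.15) = 0.4105
−0.17·log₂(0.17) = 0.4346
−0.15·log₂(0.15) = 0.4105
−0.08·log₂(0.08) = 0.2915
Sum ≈ 2.7472 → 2.7472 bits.

2.7472 bits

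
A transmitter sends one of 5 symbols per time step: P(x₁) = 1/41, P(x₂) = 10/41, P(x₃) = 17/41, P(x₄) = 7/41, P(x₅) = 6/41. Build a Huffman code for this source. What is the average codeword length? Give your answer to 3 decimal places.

2.098 bits/symbol

Repeatedly combine the two least-probable nodes; the expected code length is the sum of the merged weights.
merge 1/41 + 6/41 → 7/41
merge 7/41 + 7/41 → 14/41
merge 10/41 + 14/41 → 24/41
merge 17/41 + 24/41 → 1
L = 7/41 + 14/41 + 24/41 + 1 = 86/41 ≈ 2.098 bits/symbol.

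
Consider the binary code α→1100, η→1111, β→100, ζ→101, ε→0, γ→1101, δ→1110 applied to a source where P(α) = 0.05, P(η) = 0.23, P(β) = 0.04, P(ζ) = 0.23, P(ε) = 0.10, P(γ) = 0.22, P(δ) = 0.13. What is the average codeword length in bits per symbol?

L̄ = Σ pᵢ·ℓᵢ = 0.05·4 + 0.23·4 + 0.04·3 + 0.23·3 + 0.10·1 + 0.22·4 + 0.13·4 = 3.43 bits/symbol.

3.43 bits/symbol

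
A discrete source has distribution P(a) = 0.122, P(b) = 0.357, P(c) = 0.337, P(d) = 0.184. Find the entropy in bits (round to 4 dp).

H = −Σ pᵢ log₂ pᵢ.
−0.122·log₂(0.122) = 0.3703
−0.357·log₂(0.357) = 0.5305
−0.337·log₂(0.337) = 0.5288
−0.184·log₂(0.184) = 0.4494
Sum ≈ 1.8790 → 1.8790 bits.

1.8790 bits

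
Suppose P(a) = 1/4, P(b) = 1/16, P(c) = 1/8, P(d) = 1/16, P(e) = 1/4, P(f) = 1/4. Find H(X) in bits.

Each probability is a power of 1/2, so log₂(1/p) is an integer.
H = Σ p·log₂(1/p) = 1/4·2 + 1/16·4 + 1/8·3 + 1/16·4 + 1/4·2 + 1/4·2 = 2.375 bits.

2.375 bits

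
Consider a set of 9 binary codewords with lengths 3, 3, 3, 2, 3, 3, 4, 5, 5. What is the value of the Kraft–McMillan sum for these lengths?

With common denominator 2^5 = 32: Σ 2^(−ℓᵢ) = 4/32 + 4/32 + 4/32 + 8/32 + 4/32 + 4/32 + 2/32 + 1/32 + 1/32 = 32/32 = 1.

1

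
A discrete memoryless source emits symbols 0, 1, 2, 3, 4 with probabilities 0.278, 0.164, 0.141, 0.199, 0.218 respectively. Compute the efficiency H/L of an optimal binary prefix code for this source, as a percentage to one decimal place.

Entropy H = −Σ p log₂ p ≈ 2.2823 bits.
Huffman merges: 141/1000+41/250→61/200; 199/1000+109/500→417/1000; 139/500+61/200→583/1000; 417/1000+583/1000→1. L = 461/200 ≈ 2.3050.
Efficiency = H/L = 2.2823/2.3050 = 99.0%.

99.0%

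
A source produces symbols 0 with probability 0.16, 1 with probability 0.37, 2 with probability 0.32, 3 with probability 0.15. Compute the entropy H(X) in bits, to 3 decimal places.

H = −Σ pᵢ log₂ pᵢ.
−0.16·log₂(0.16) = 0.4230
−0.37·log₂(0.37) = 0.5307
−0.32·log₂(0.32) = 0.5260
−0.15·log₂(0.15) = 0.4105
Sum ≈ 1.8903 → 1.890 bits.

1.890 bits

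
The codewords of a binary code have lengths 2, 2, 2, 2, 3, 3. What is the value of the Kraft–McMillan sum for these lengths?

With common denominator 2^3 = 8: Σ 2^(−ℓᵢ) = 2/8 + 2/8 + 2/8 + 2/8 + 1/8 + 1/8 = 10/8 = 1.25.

1.25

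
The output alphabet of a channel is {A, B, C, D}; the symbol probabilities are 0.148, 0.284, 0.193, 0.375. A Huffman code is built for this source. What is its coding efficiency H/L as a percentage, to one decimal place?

Entropy H = −Σ p log₂ p ≈ 1.9124 bits.
Huffman merges: 37/250+193/1000→341/1000; 71/250+341/1000→5/8; 3/8+5/8→1. L = 983/500 ≈ 1.9660.
Efficiency = H/L = 1.9124/1.9660 = 97.3%.

97.3%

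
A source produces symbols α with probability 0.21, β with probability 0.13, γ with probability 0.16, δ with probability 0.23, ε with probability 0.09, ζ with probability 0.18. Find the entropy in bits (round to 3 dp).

2.524 bits

H = −Σ pᵢ log₂ pᵢ.
−0.21·log₂(0.21) = 0.4728
−0.13·log₂(0.13) = 0.3826
−0.16·log₂(0.16) = 0.4230
−0.23·log₂(0.23) = 0.4877
−0.09·log₂(0.09) = 0.3127
−0.18·log₂(0.18) = 0.4453
Sum ≈ 2.5241 → 2.524 bits.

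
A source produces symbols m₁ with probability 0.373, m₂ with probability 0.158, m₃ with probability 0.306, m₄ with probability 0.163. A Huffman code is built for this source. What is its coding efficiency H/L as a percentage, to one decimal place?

Entropy H = −Σ p log₂ p ≈ 1.9006 bits.
Huffman merges: 79/500+163/1000→321/1000; 153/500+321/1000→627/1000; 373/1000+627/1000→1. L = 487/250 ≈ 1.9480.
Efficiency = H/L = 1.9006/1.9480 = 97.6%.

97.6%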